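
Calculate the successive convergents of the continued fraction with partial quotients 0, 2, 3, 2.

Using the convergent recurrence p_i = a_i*p_{i-1} + p_{i-2}, q_i = a_i*q_{i-1} + q_{i-2} with p_{-2}=0, p_{-1}=1, q_{-2}=1, q_{-1}=0:
  i=0: a_0=0, p_0 = 0*1 + 0 = 0, q_0 = 0*0 + 1 = 1.
  i=1: a_1=2, p_1 = 2*0 + 1 = 1, q_1 = 2*1 + 0 = 2.
  i=2: a_2=3, p_2 = 3*1 + 0 = 3, q_2 = 3*2 + 1 = 7.
  i=3: a_3=2, p_3 = 2*3 + 1 = 7, q_3 = 2*7 + 2 = 16.

0/1, 1/2, 3/7, 7/16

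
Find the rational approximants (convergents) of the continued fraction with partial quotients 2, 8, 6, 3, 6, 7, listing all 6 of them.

2/1, 17/8, 104/49, 329/155, 2078/979, 14875/7008

Using the convergent recurrence p_i = a_i*p_{i-1} + p_{i-2}, q_i = a_i*q_{i-1} + q_{i-2} with p_{-2}=0, p_{-1}=1, q_{-2}=1, q_{-1}=0:
  i=0: a_0=2, p_0 = 2*1 + 0 = 2, q_0 = 2*0 + 1 = 1.
  i=1: a_1=8, p_1 = 8*2 + 1 = 17, q_1 = 8*1 + 0 = 8.
  i=2: a_2=6, p_2 = 6*17 + 2 = 104, q_2 = 6*8 + 1 = 49.
  i=3: a_3=3, p_3 = 3*104 + 17 = 329, q_3 = 3*49 + 8 = 155.
  i=4: a_4=6, p_4 = 6*329 + 104 = 2078, q_4 = 6*155 + 49 = 979.
  i=5: a_5=7, p_5 = 7*2078 + 329 = 14875, q_5 = 7*979 + 155 = 7008.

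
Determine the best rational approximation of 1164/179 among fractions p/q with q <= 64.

Expand x = 1164/179 as a continued fraction with the Euclidean algorithm:
  1164 = 6*179 + 90, so a_0 = 6.
  179 = 1*90 + 89, so a_1 = 1.
  90 = 1*89 + 1, so a_2 = 1.
  89 = 89*1 + 0, so a_3 = 89.
so x = [6; 1, 1, 89].
Convergents (p_i = a_i*p_{i-1} + p_{i-2}, q_i = a_i*q_{i-1} + q_{i-2} with p_{-2}=0, p_{-1}=1, q_{-2}=1, q_{-1}=0), until the denominator exceeds 64:
  i=0: a_0=6, p_0 = 6*1 + 0 = 6, q_0 = 6*0 + 1 = 1.
  i=1: a_1=1, p_1 = 1*6 + 1 = 7, q_1 = 1*1 + 0 = 1.
  i=2: a_2=1, p_2 = 1*7 + 6 = 13, q_2 = 1*1 + 1 = 2.
  i=3: a_3=89, p_3 = 89*13 + 7 = 1164, q_3 = 89*2 + 1 = 179.
q_3 = 179 > 64, so the last convergent with denominator <= 64 is p_2/q_2 = 13/2.
The closest fraction with denominator <= 64 is either p_2/q_2 or the intermediate fraction (k*p_2 + p_1)/(k*q_2 + q_1) with the largest k >= 1 whose denominator stays <= 64; these approach x as k grows, and every other convergent or intermediate fraction in range is farther away.
Largest k: floor((64 - q_1)/q_2) = floor((64 - 1)/2) = 31.
That gives (31*13 + 7)/(31*2 + 1) = 410/63.
Compare the errors: |x - 13/2| = |1164*2 - 13*179|/(179*2) = 1/358, and |x - 410/63| = |1164*63 - 410*179|/(179*63) = 58/11277.
Cross-multiplying, 1*11277 = 11277 < 20764 = 58*358, so 1/358 is smaller: the convergent 13/2 is closer to x than 410/63.

13/2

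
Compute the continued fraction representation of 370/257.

Run the Euclidean algorithm on 370 and 257; the successive quotients are the partial quotients a_0, a_1, ... (each step inverts the fractional part left over by the previous one):
  370 = 1*257 + 113, so a_0 = 1.
  257 = 2*113 + 31, so a_1 = 2.
  113 = 3*31 + 20, so a_2 = 3.
  31 = 1*20 + 11, so a_3 = 1.
  20 = 1*11 + 9, so a_4 = 1.
  11 = 1*9 + 2, so a_5 = 1.
  9 = 4*2 + 1, so a_6 = 4.
  2 = 2*1 + 0, so a_7 = 2.
The remainder reaches 0 after 8 divisions, so the expansion has 8 partial quotients, read off in order.

[1; 2, 3, 1, 1, 1, 4, 2]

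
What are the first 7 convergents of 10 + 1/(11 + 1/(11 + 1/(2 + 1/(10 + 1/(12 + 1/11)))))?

Using the convergent recurrence p_i = a_i*p_{i-1} + p_{i-2}, q_i = a_i*q_{i-1} + q_{i-2} with p_{-2}=0, p_{-1}=1, q_{-2}=1, q_{-1}=0:
  i=0: a_0=10, p_0 = 10*1 + 0 = 10, q_0 = 10*0 + 1 = 1.
  i=1: a_1=11, p_1 = 11*10 + 1 = 111, q_1 = 11*1 + 0 = 11.
  i=2: a_2=11, p_2 = 11*111 + 10 = 1231, q_2 = 11*11 + 1 = 122.
  i=3: a_3=2, p_3 = 2*1231 + 111 = 2573, q_3 = 2*122 + 11 = 255.
  i=4: a_4=10, p_4 = 10*2573 + 1231 = 26961, q_4 = 10*255 + 122 = 2672.
  i=5: a_5=12, p_5 = 12*26961 + 2573 = 326105, q_5 = 12*2672 + 255 = 32319.
  i=6: a_6=11, p_6 = 11*326105 + 26961 = 3614116, q_6 = 11*32319 + 2672 = 358181.

10/1, 111/11, 1231/122, 2573/255, 26961/2672, 326105/32319, 3614116/358181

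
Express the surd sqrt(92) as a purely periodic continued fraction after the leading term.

[9; (1, 1, 2, 4, 2, 1, 1, 18)]

Write x_i = (sqrt(92) + m_i)/d_i with (m_0, d_0) = (0, 1). a_0 = floor(sqrt(92)) = 9, since 9^2 = 81 <= 92 < 100 = 10^2.
Iterate m_{i+1} = d_i*a_i - m_i, d_{i+1} = (92 - m_{i+1}^2)/d_i, a_{i+1} = floor((a_0 + m_{i+1})/d_{i+1}):
  m_1 = 1*9 - 0 = 9, d_1 = (92 - 9^2)/1 = 11/1 = 11, a_1 = floor((9 + 9)/11) = 1.
  m_2 = 11*1 - 9 = 2, d_2 = (92 - 2^2)/11 = 88/11 = 8, a_2 = floor((9 + 2)/8) = 1.
  m_3 = 8*1 - 2 = 6, d_3 = (92 - 6^2)/8 = 56/8 = 7, a_3 = floor((9 + 6)/7) = 2.
  m_4 = 7*2 - 6 = 8, d_4 = (92 - 8^2)/7 = 28/7 = 4, a_4 = floor((9 + 8)/4) = 4.
  m_5 = 4*4 - 8 = 8, d_5 = (92 - 8^2)/4 = 28/4 = 7, a_5 = floor((9 + 8)/7) = 2.
  m_6 = 7*2 - 8 = 6, d_6 = (92 - 6^2)/7 = 56/7 = 8, a_6 = floor((9 + 6)/8) = 1.
  m_7 = 8*1 - 6 = 2, d_7 = (92 - 2^2)/8 = 88/8 = 11, a_7 = floor((9 + 2)/11) = 1.
  m_8 = 11*1 - 2 = 9, d_8 = (92 - 9^2)/11 = 11/11 = 1, a_8 = floor((9 + 9)/1) = 18.
  m_9 = 1*18 - 9 = 9, d_9 = (92 - 9^2)/1 = 11/1 = 11: (m_9, d_9) = (m_1, d_1) = (9, 11), so from here the quotients repeat a_1, ..., a_8; the period length is 8.
Hence the expansion of sqrt(92) is a_0 = 9 followed by the repeating block 1, 1, 2, 4, 2, 1, 1, 18 (period 8).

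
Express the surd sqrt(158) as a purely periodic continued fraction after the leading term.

Write x_i = (sqrt(158) + m_i)/d_i with (m_0, d_0) = (0, 1). a_0 = floor(sqrt(158)) = 12, since 12^2 = 144 <= 158 < 169 = 13^2.
Iterate m_{i+1} = d_i*a_i - m_i, d_{i+1} = (158 - m_{i+1}^2)/d_i, a_{i+1} = floor((a_0 + m_{i+1})/d_{i+1}):
  m_1 = 1*12 - 0 = 12, d_1 = (158 - 12^2)/1 = 14/1 = 14, a_1 = floor((12 + 12)/14) = 1.
  m_2 = 14*1 - 12 = 2, d_2 = (158 - 2^2)/14 = 154/14 = 11, a_2 = floor((12 + 2)/11) = 1.
  m_3 = 11*1 - 2 = 9, d_3 = (158 - 9^2)/11 = 77/11 = 7, a_3 = floor((12 + 9)/7) = 3.
  m_4 = 7*3 - 9 = 12, d_4 = (158 - 12^2)/7 = 14/7 = 2, a_4 = floor((12 + 12)/2) = 12.
  m_5 = 2*12 - 12 = 12, d_5 = (158 - 12^2)/2 = 14/2 = 7, a_5 = floor((12 + 12)/7) = 3.
  m_6 = 7*3 - 12 = 9, d_6 = (158 - 9^2)/7 = 77/7 = 11, a_6 = floor((12 + 9)/11) = 1.
  m_7 = 11*1 - 9 = 2, d_7 = (158 - 2^2)/11 = 154/11 = 14, a_7 = floor((12 + 2)/14) = 1.
  m_8 = 14*1 - 2 = 12, d_8 = (158 - 12^2)/14 = 14/14 = 1, a_8 = floor((12 + 12)/1) = 24.
  m_9 = 1*24 - 12 = 12, d_9 = (158 - 12^2)/1 = 14/1 = 14: (m_9, d_9) = (m_1, d_1) = (12, 14), so from here the quotients repeat a_1, ..., a_8; the period length is 8.
Hence the expansion of sqrt(158) is a_0 = 12 followed by the repeating block 1, 1, 3, 12, 3, 1, 1, 24 (period 8).

[12; (1, 1, 3, 12, 3, 1, 1, 24)]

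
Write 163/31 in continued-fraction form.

[5; 3, 1, 7]

Run the Euclidean algorithm on 163 and 31; the successive quotients are the partial quotients a_0, a_1, ... (each step inverts the fractional part left over by the previous one):
  163 = 5*31 + 8, so a_0 = 5.
  31 = 3*8 + 7, so a_1 = 3.
  8 = 1*7 + 1, so a_2 = 1.
  7 = 7*1 + 0, so a_3 = 7.
The remainder reaches 0 after 4 divisions, so the expansion has 4 partial quotients, read off in order.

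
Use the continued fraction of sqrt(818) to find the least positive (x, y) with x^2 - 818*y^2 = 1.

First expand sqrt(818) as a continued fraction. With x_i = (sqrt(818) + m_i)/d_i and (m_0, d_0) = (0, 1): a_0 = floor(sqrt(818)) = 28, since 28^2 = 784 <= 818 < 841 = 29^2.
Iterate m_{i+1} = d_i*a_i - m_i, d_{i+1} = (818 - m_{i+1}^2)/d_i, a_{i+1} = floor((a_0 + m_{i+1})/d_{i+1}):
  m_1 = 1*28 - 0 = 28, d_1 = (818 - 28^2)/1 = 34/1 = 34, a_1 = floor((28 + 28)/34) = 1.
  m_2 = 34*1 - 28 = 6, d_2 = (818 - 6^2)/34 = 782/34 = 23, a_2 = floor((28 + 6)/23) = 1.
  m_3 = 23*1 - 6 = 17, d_3 = (818 - 17^2)/23 = 529/23 = 23, a_3 = floor((28 + 17)/23) = 1.
  m_4 = 23*1 - 17 = 6, d_4 = (818 - 6^2)/23 = 782/23 = 34, a_4 = floor((28 + 6)/34) = 1.
  m_5 = 34*1 - 6 = 28, d_5 = (818 - 28^2)/34 = 34/34 = 1, a_5 = floor((28 + 28)/1) = 56.
  m_6 = 1*56 - 28 = 28, d_6 = (818 - 28^2)/1 = 34/1 = 34: (m_6, d_6) = (m_1, d_1) = (28, 34), so from here the quotients repeat a_1, ..., a_5; the period length is 5.
So sqrt(818) = [28; (1, 1, 1, 1, 56)] with period length k = 5.
k is odd, so (p_{k-1}, q_{k-1}) only solves x^2 - 818y^2 = -1 and the fundamental solution of x^2 - 818y^2 = 1 is (p_{2k-1}, q_{2k-1}) = (p_9, q_9); compute convergents through index 9, running through the period twice.
Convergents (p_i = a_i*p_{i-1} + p_{i-2}, q_i = a_i*q_{i-1} + q_{i-2} with p_{-2}=0, p_{-1}=1, q_{-2}=1, q_{-1}=0):
  i=0: a_0=28, p_0 = 28*1 + 0 = 28, q_0 = 28*0 + 1 = 1.
  i=1: a_1=1, p_1 = 1*28 + 1 = 29, q_1 = 1*1 + 0 = 1.
  i=2: a_2=1, p_2 = 1*29 + 28 = 57, q_2 = 1*1 + 1 = 2.
  i=3: a_3=1, p_3 = 1*57 + 29 = 86, q_3 = 1*2 + 1 = 3.
  i=4: a_4=1, p_4 = 1*86 + 57 = 143, q_4 = 1*3 + 2 = 5.
  i=5: a_5=56, p_5 = 56*143 + 86 = 8094, q_5 = 56*5 + 3 = 283.
  i=6: a_6=1, p_6 = 1*8094 + 143 = 8237, q_6 = 1*283 + 5 = 288.
  i=7: a_7=1, p_7 = 1*8237 + 8094 = 16331, q_7 = 1*288 + 283 = 571.
  i=8: a_8=1, p_8 = 1*16331 + 8237 = 24568, q_8 = 1*571 + 288 = 859.
  i=9: a_9=1, p_9 = 1*24568 + 16331 = 40899, q_9 = 1*859 + 571 = 1430.
Indeed p_4^2 - 818*q_4^2 = 20449 - 20450 = -1, not +1.
Check: 40899^2 - 818*1430^2 = 1672728201 - 1672728200 = 1, so (x, y) = (40899, 1430) solves the equation, and by the theorem it is the least positive solution.

(x, y) = (40899, 1430)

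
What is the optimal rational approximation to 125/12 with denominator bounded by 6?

Expand x = 125/12 as a continued fraction with the Euclidean algorithm:
  125 = 10*12 + 5, so a_0 = 10.
  12 = 2*5 + 2, so a_1 = 2.
  5 = 2*2 + 1, so a_2 = 2.
  2 = 2*1 + 0, so a_3 = 2.
so x = [10; 2, 2, 2].
Convergents (p_i = a_i*p_{i-1} + p_{i-2}, q_i = a_i*q_{i-1} + q_{i-2} with p_{-2}=0, p_{-1}=1, q_{-2}=1, q_{-1}=0), until the denominator exceeds 6:
  i=0: a_0=10, p_0 = 10*1 + 0 = 10, q_0 = 10*0 + 1 = 1.
  i=1: a_1=2, p_1 = 2*10 + 1 = 21, q_1 = 2*1 + 0 = 2.
  i=2: a_2=2, p_2 = 2*21 + 10 = 52, q_2 = 2*2 + 1 = 5.
  i=3: a_3=2, p_3 = 2*52 + 21 = 125, q_3 = 2*5 + 2 = 12.
q_3 = 12 > 6, so the last convergent with denominator <= 6 is p_2/q_2 = 52/5.
The closest fraction with denominator <= 6 is either p_2/q_2 or the intermediate fraction (k*p_2 + p_1)/(k*q_2 + q_1) with the largest k >= 1 whose denominator stays <= 6; these approach x as k grows, and every other convergent or intermediate fraction in range is farther away.
Largest k: floor((6 - q_1)/q_2) = floor((6 - 2)/5) = 0.
Since k = 0, no intermediate fraction beyond p_2/q_2 has denominator <= 6, so the convergent 52/5 is the closest (its error is |125*5 - 52*12|/(12*5) = 1/60).

52/5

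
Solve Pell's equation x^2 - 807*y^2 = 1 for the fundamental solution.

(x, y) = (51841948, 1824923)

First expand sqrt(807) as a continued fraction. With x_i = (sqrt(807) + m_i)/d_i and (m_0, d_0) = (0, 1): a_0 = floor(sqrt(807)) = 28, since 28^2 = 784 <= 807 < 841 = 29^2.
Iterate m_{i+1} = d_i*a_i - m_i, d_{i+1} = (807 - m_{i+1}^2)/d_i, a_{i+1} = floor((a_0 + m_{i+1})/d_{i+1}):
  m_1 = 1*28 - 0 = 28, d_1 = (807 - 28^2)/1 = 23/1 = 23, a_1 = floor((28 + 28)/23) = 2.
  m_2 = 23*2 - 28 = 18, d_2 = (807 - 18^2)/23 = 483/23 = 21, a_2 = floor((28 + 18)/21) = 2.
  m_3 = 21*2 - 18 = 24, d_3 = (807 - 24^2)/21 = 231/21 = 11, a_3 = floor((28 + 24)/11) = 4.
  m_4 = 11*4 - 24 = 20, d_4 = (807 - 20^2)/11 = 407/11 = 37, a_4 = floor((28 + 20)/37) = 1.
  m_5 = 37*1 - 20 = 17, d_5 = (807 - 17^2)/37 = 518/37 = 14, a_5 = floor((28 + 17)/14) = 3.
  m_6 = 14*3 - 17 = 25, d_6 = (807 - 25^2)/14 = 182/14 = 13, a_6 = floor((28 + 25)/13) = 4.
  m_7 = 13*4 - 25 = 27, d_7 = (807 - 27^2)/13 = 78/13 = 6, a_7 = floor((28 + 27)/6) = 9.
  m_8 = 6*9 - 27 = 27, d_8 = (807 - 27^2)/6 = 78/6 = 13, a_8 = floor((28 + 27)/13) = 4.
  m_9 = 13*4 - 27 = 25, d_9 = (807 - 25^2)/13 = 182/13 = 14, a_9 = floor((28 + 25)/14) = 3.
  m_10 = 14*3 - 25 = 17, d_10 = (807 - 17^2)/14 = 518/14 = 37, a_10 = floor((28 + 17)/37) = 1.
  m_11 = 37*1 - 17 = 20, d_11 = (807 - 20^2)/37 = 407/37 = 11, a_11 = floor((28 + 20)/11) = 4.
  m_12 = 11*4 - 20 = 24, d_12 = (807 - 24^2)/11 = 231/11 = 21, a_12 = floor((28 + 24)/21) = 2.
  m_13 = 21*2 - 24 = 18, d_13 = (807 - 18^2)/21 = 483/21 = 23, a_13 = floor((28 + 18)/23) = 2.
  m_14 = 23*2 - 18 = 28, d_14 = (807 - 28^2)/23 = 23/23 = 1, a_14 = floor((28 + 28)/1) = 56.
  m_15 = 1*56 - 28 = 28, d_15 = (807 - 28^2)/1 = 23/1 = 23: (m_15, d_15) = (m_1, d_1) = (28, 23), so from here the quotients repeat a_1, ..., a_14; the period length is 14.
So sqrt(807) = [28; (2, 2, 4, 1, 3, 4, 9, 4, 3, 1, 4, 2, 2, 56)] with period length k = 14.
k is even, so the fundamental solution of x^2 - 807y^2 = 1 is (p_{k-1}, q_{k-1}) = (p_13, q_13); compute convergents through index 13.
Convergents (p_i = a_i*p_{i-1} + p_{i-2}, q_i = a_i*q_{i-1} + q_{i-2} with p_{-2}=0, p_{-1}=1, q_{-2}=1, q_{-1}=0):
  i=0: a_0=28, p_0 = 28*1 + 0 = 28, q_0 = 28*0 + 1 = 1.
  i=1: a_1=2, p_1 = 2*28 + 1 = 57, q_1 = 2*1 + 0 = 2.
  i=2: a_2=2, p_2 = 2*57 + 28 = 142, q_2 = 2*2 + 1 = 5.
  i=3: a_3=4, p_3 = 4*142 + 57 = 625, q_3 = 4*5 + 2 = 22.
  i=4: a_4=1, p_4 = 1*625 + 142 = 767, q_4 = 1*22 + 5 = 27.
  i=5: a_5=3, p_5 = 3*767 + 625 = 2926, q_5 = 3*27 + 22 = 103.
  i=6: a_6=4, p_6 = 4*2926 + 767 = 12471, q_6 = 4*103 + 27 = 439.
  i=7: a_7=9, p_7 = 9*12471 + 2926 = 115165, q_7 = 9*439 + 103 = 4054.
  i=8: a_8=4, p_8 = 4*115165 + 12471 = 473131, q_8 = 4*4054 + 439 = 16655.
  i=9: a_9=3, p_9 = 3*473131 + 115165 = 1534558, q_9 = 3*16655 + 4054 = 54019.
  i=10: a_10=1, p_10 = 1*1534558 + 473131 = 2007689, q_10 = 1*54019 + 16655 = 70674.
  i=11: a_11=4, p_11 = 4*2007689 + 1534558 = 9565314, q_11 = 4*70674 + 54019 = 336715.
  i=12: a_12=2, p_12 = 2*9565314 + 2007689 = 21138317, q_12 = 2*336715 + 70674 = 744104.
  i=13: a_13=2, p_13 = 2*21138317 + 9565314 = 51841948, q_13 = 2*744104 + 336715 = 1824923.
Check: 51841948^2 - 807*1824923^2 = 2687587572434704 - 2687587572434703 = 1, so (x, y) = (51841948, 1824923) solves the equation, and by the theorem it is the least positive solution.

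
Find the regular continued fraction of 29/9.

[3; 4, 2]

Run the Euclidean algorithm on 29 and 9; the successive quotients are the partial quotients a_0, a_1, ... (each step inverts the fractional part left over by the previous one):
  29 = 3*9 + 2, so a_0 = 3.
  9 = 4*2 + 1, so a_1 = 4.
  2 = 2*1 + 0, so a_2 = 2.
The remainder reaches 0 after 3 divisions, so the expansion has 3 partial quotients, read off in order.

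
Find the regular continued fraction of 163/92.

Run the Euclidean algorithm on 163 and 92; the successive quotients are the partial quotients a_0, a_1, ... (each step inverts the fractional part left over by the previous one):
  163 = 1*92 + 71, so a_0 = 1.
  92 = 1*71 + 21, so a_1 = 1.
  71 = 3*21 + 8, so a_2 = 3.
  21 = 2*8 + 5, so a_3 = 2.
  8 = 1*5 + 3, so a_4 = 1.
  5 = 1*3 + 2, so a_5 = 1.
  3 = 1*2 + 1, so a_6 = 1.
  2 = 2*1 + 0, so a_7 = 2.
The remainder reaches 0 after 8 divisions, so the expansion has 8 partial quotients, read off in order.

[1; 1, 3, 2, 1, 1, 1, 2]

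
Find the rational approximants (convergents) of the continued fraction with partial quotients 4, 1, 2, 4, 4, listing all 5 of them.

Using the convergent recurrence p_i = a_i*p_{i-1} + p_{i-2}, q_i = a_i*q_{i-1} + q_{i-2} with p_{-2}=0, p_{-1}=1, q_{-2}=1, q_{-1}=0:
  i=0: a_0=4, p_0 = 4*1 + 0 = 4, q_0 = 4*0 + 1 = 1.
  i=1: a_1=1, p_1 = 1*4 + 1 = 5, q_1 = 1*1 + 0 = 1.
  i=2: a_2=2, p_2 = 2*5 + 4 = 14, q_2 = 2*1 + 1 = 3.
  i=3: a_3=4, p_3 = 4*14 + 5 = 61, q_3 = 4*3 + 1 = 13.
  i=4: a_4=4, p_4 = 4*61 + 14 = 258, q_4 = 4*13 + 3 = 55.

4/1, 5/1, 14/3, 61/13, 258/55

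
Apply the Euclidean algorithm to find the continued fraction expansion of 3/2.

[1; 2]

Run the Euclidean algorithm on 3 and 2; the successive quotients are the partial quotients a_0, a_1, ... (each step inverts the fractional part left over by the previous one):
  3 = 1*2 + 1, so a_0 = 1.
  2 = 2*1 + 0, so a_1 = 2.
The remainder reaches 0 after 2 divisions, so the expansion has 2 partial quotients, read off in order.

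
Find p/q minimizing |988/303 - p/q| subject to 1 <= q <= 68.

Expand x = 988/303 as a continued fraction with the Euclidean algorithm:
  988 = 3*303 + 79, so a_0 = 3.
  303 = 3*79 + 66, so a_1 = 3.
  79 = 1*66 + 13, so a_2 = 1.
  66 = 5*13 + 1, so a_3 = 5.
  13 = 13*1 + 0, so a_4 = 13.
so x = [3; 3, 1, 5, 13].
Convergents (p_i = a_i*p_{i-1} + p_{i-2}, q_i = a_i*q_{i-1} + q_{i-2} with p_{-2}=0, p_{-1}=1, q_{-2}=1, q_{-1}=0), until the denominator exceeds 68:
  i=0: a_0=3, p_0 = 3*1 + 0 = 3, q_0 = 3*0 + 1 = 1.
  i=1: a_1=3, p_1 = 3*3 + 1 = 10, q_1 = 3*1 + 0 = 3.
  i=2: a_2=1, p_2 = 1*10 + 3 = 13, q_2 = 1*3 + 1 = 4.
  i=3: a_3=5, p_3 = 5*13 + 10 = 75, q_3 = 5*4 + 3 = 23.
  i=4: a_4=13, p_4 = 13*75 + 13 = 988, q_4 = 13*23 + 4 = 303.
q_4 = 303 > 68, so the last convergent with denominator <= 68 is p_3/q_3 = 75/23.
The closest fraction with denominator <= 68 is either p_3/q_3 or the intermediate fraction (k*p_3 + p_2)/(k*q_3 + q_2) with the largest k >= 1 whose denominator stays <= 68; these approach x as k grows, and every other convergent or intermediate fraction in range is farther away.
Largest k: floor((68 - q_2)/q_3) = floor((68 - 4)/23) = 2.
That gives (2*75 + 13)/(2*23 + 4) = 163/50.
Compare the errors: |x - 75/23| = |988*23 - 75*303|/(303*23) = 1/6969, and |x - 163/50| = |988*50 - 163*303|/(303*50) = 11/15150.
Cross-multiplying, 1*15150 = 15150 < 76659 = 11*6969, so 1/6969 is smaller: the convergent 75/23 is closer to x than 163/50.

75/23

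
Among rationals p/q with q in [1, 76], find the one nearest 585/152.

127/33

Expand x = 585/152 as a continued fraction with the Euclidean algorithm:
  585 = 3*152 + 129, so a_0 = 3.
  152 = 1*129 + 23, so a_1 = 1.
  129 = 5*23 + 14, so a_2 = 5.
  23 = 1*14 + 9, so a_3 = 1.
  14 = 1*9 + 5, so a_4 = 1.
  9 = 1*5 + 4, so a_5 = 1.
  5 = 1*4 + 1, so a_6 = 1.
  4 = 4*1 + 0, so a_7 = 4.
so x = [3; 1, 5, 1, 1, 1, 1, 4].
Convergents (p_i = a_i*p_{i-1} + p_{i-2}, q_i = a_i*q_{i-1} + q_{i-2} with p_{-2}=0, p_{-1}=1, q_{-2}=1, q_{-1}=0), until the denominator exceeds 76:
  i=0: a_0=3, p_0 = 3*1 + 0 = 3, q_0 = 3*0 + 1 = 1.
  i=1: a_1=1, p_1 = 1*3 + 1 = 4, q_1 = 1*1 + 0 = 1.
  i=2: a_2=5, p_2 = 5*4 + 3 = 23, q_2 = 5*1 + 1 = 6.
  i=3: a_3=1, p_3 = 1*23 + 4 = 27, q_3 = 1*6 + 1 = 7.
  i=4: a_4=1, p_4 = 1*27 + 23 = 50, q_4 = 1*7 + 6 = 13.
  i=5: a_5=1, p_5 = 1*50 + 27 = 77, q_5 = 1*13 + 7 = 20.
  i=6: a_6=1, p_6 = 1*77 + 50 = 127, q_6 = 1*20 + 13 = 33.
  i=7: a_7=4, p_7 = 4*127 + 77 = 585, q_7 = 4*33 + 20 = 152.
q_7 = 152 > 76, so the last convergent with denominator <= 76 is p_6/q_6 = 127/33.
The closest fraction with denominator <= 76 is either p_6/q_6 or the intermediate fraction (k*p_6 + p_5)/(k*q_6 + q_5) with the largest k >= 1 whose denominator stays <= 76; these approach x as k grows, and every other convergent or intermediate fraction in range is farther away.
Largest k: floor((76 - q_5)/q_6) = floor((76 - 20)/33) = 1.
That gives (1*127 + 77)/(1*33 + 20) = 204/53.
Compare the errors: |x - 127/33| = |585*33 - 127*152|/(152*33) = 1/5016, and |x - 204/53| = |585*53 - 204*152|/(152*53) = 3/8056.
Cross-multiplying, 1*8056 = 8056 < 15048 = 3*5016, so 1/5016 is smaller: the convergent 127/33 is closer to x than 204/53.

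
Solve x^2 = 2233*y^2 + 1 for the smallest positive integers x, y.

(x, y) = (10207, 216)

First expand sqrt(2233) as a continued fraction. With x_i = (sqrt(2233) + m_i)/d_i and (m_0, d_0) = (0, 1): a_0 = floor(sqrt(2233)) = 47, since 47^2 = 2209 <= 2233 < 2304 = 48^2.
Iterate m_{i+1} = d_i*a_i - m_i, d_{i+1} = (2233 - m_{i+1}^2)/d_i, a_{i+1} = floor((a_0 + m_{i+1})/d_{i+1}):
  m_1 = 1*47 - 0 = 47, d_1 = (2233 - 47^2)/1 = 24/1 = 24, a_1 = floor((47 + 47)/24) = 3.
  m_2 = 24*3 - 47 = 25, d_2 = (2233 - 25^2)/24 = 1608/24 = 67, a_2 = floor((47 + 25)/67) = 1.
  m_3 = 67*1 - 25 = 42, d_3 = (2233 - 42^2)/67 = 469/67 = 7, a_3 = floor((47 + 42)/7) = 12.
  m_4 = 7*12 - 42 = 42, d_4 = (2233 - 42^2)/7 = 469/7 = 67, a_4 = floor((47 + 42)/67) = 1.
  m_5 = 67*1 - 42 = 25, d_5 = (2233 - 25^2)/67 = 1608/67 = 24, a_5 = floor((47 + 25)/24) = 3.
  m_6 = 24*3 - 25 = 47, d_6 = (2233 - 47^2)/24 = 24/24 = 1, a_6 = floor((47 + 47)/1) = 94.
  m_7 = 1*94 - 47 = 47, d_7 = (2233 - 47^2)/1 = 24/1 = 24: (m_7, d_7) = (m_1, d_1) = (47, 24), so from here the quotients repeat a_1, ..., a_6; the period length is 6.
So sqrt(2233) = [47; (3, 1, 12, 1, 3, 94)] with period length k = 6.
k is even, so the fundamental solution of x^2 - 2233y^2 = 1 is (p_{k-1}, q_{k-1}) = (p_5, q_5); compute convergents through index 5.
Convergents (p_i = a_i*p_{i-1} + p_{i-2}, q_i = a_i*q_{i-1} + q_{i-2} with p_{-2}=0, p_{-1}=1, q_{-2}=1, q_{-1}=0):
  i=0: a_0=47, p_0 = 47*1 + 0 = 47, q_0 = 47*0 + 1 = 1.
  i=1: a_1=3, p_1 = 3*47 + 1 = 142, q_1 = 3*1 + 0 = 3.
  i=2: a_2=1, p_2 = 1*142 + 47 = 189, q_2 = 1*3 + 1 = 4.
  i=3: a_3=12, p_3 = 12*189 + 142 = 2410, q_3 = 12*4 + 3 = 51.
  i=4: a_4=1, p_4 = 1*2410 + 189 = 2599, q_4 = 1*51 + 4 = 55.
  i=5: a_5=3, p_5 = 3*2599 + 2410 = 10207, q_5 = 3*55 + 51 = 216.
Check: 10207^2 - 2233*216^2 = 104182849 - 104182848 = 1, so (x, y) = (10207, 216) solves the equation, and by the theorem it is the least positive solution.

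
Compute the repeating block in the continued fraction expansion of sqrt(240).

Write x_i = (sqrt(240) + m_i)/d_i with (m_0, d_0) = (0, 1). a_0 = floor(sqrt(240)) = 15, since 15^2 = 225 <= 240 < 256 = 16^2.
Iterate m_{i+1} = d_i*a_i - m_i, d_{i+1} = (240 - m_{i+1}^2)/d_i, a_{i+1} = floor((a_0 + m_{i+1})/d_{i+1}):
  m_1 = 1*15 - 0 = 15, d_1 = (240 - 15^2)/1 = 15/1 = 15, a_1 = floor((15 + 15)/15) = 2.
  m_2 = 15*2 - 15 = 15, d_2 = (240 - 15^2)/15 = 15/15 = 1, a_2 = floor((15 + 15)/1) = 30.
  m_3 = 1*30 - 15 = 15, d_3 = (240 - 15^2)/1 = 15/1 = 15: (m_3, d_3) = (m_1, d_1) = (15, 15), so from here the quotients repeat a_1, a_2; the period length is 2.
Hence the expansion of sqrt(240) is a_0 = 15 followed by the repeating block 2, 30 (period 2).

[15; (2, 30)]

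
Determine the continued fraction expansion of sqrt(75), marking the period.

[8; (1, 1, 1, 16)]

Write x_i = (sqrt(75) + m_i)/d_i with (m_0, d_0) = (0, 1). a_0 = floor(sqrt(75)) = 8, since 8^2 = 64 <= 75 < 81 = 9^2.
Iterate m_{i+1} = d_i*a_i - m_i, d_{i+1} = (75 - m_{i+1}^2)/d_i, a_{i+1} = floor((a_0 + m_{i+1})/d_{i+1}):
  m_1 = 1*8 - 0 = 8, d_1 = (75 - 8^2)/1 = 11/1 = 11, a_1 = floor((8 + 8)/11) = 1.
  m_2 = 11*1 - 8 = 3, d_2 = (75 - 3^2)/11 = 66/11 = 6, a_2 = floor((8 + 3)/6) = 1.
  m_3 = 6*1 - 3 = 3, d_3 = (75 - 3^2)/6 = 66/6 = 11, a_3 = floor((8 + 3)/11) = 1.
  m_4 = 11*1 - 3 = 8, d_4 = (75 - 8^2)/11 = 11/11 = 1, a_4 = floor((8 + 8)/1) = 16.
  m_5 = 1*16 - 8 = 8, d_5 = (75 - 8^2)/1 = 11/1 = 11: (m_5, d_5) = (m_1, d_1) = (8, 11), so from here the quotients repeat a_1, ..., a_4; the period length is 4.
Hence the expansion of sqrt(75) is a_0 = 8 followed by the repeating block 1, 1, 1, 16 (period 4).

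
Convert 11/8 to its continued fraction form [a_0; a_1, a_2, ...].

[1; 2, 1, 2]

Run the Euclidean algorithm on 11 and 8; the successive quotients are the partial quotients a_0, a_1, ... (each step inverts the fractional part left over by the previous one):
  11 = 1*8 + 3, so a_0 = 1.
  8 = 2*3 + 2, so a_1 = 2.
  3 = 1*2 + 1, so a_2 = 1.
  2 = 2*1 + 0, so a_3 = 2.
The remainder reaches 0 after 4 divisions, so the expansion has 4 partial quotients, read off in order.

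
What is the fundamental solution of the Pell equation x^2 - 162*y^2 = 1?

First expand sqrt(162) as a continued fraction. With x_i = (sqrt(162) + m_i)/d_i and (m_0, d_0) = (0, 1): a_0 = floor(sqrt(162)) = 12, since 12^2 = 144 <= 162 < 169 = 13^2.
Iterate m_{i+1} = d_i*a_i - m_i, d_{i+1} = (162 - m_{i+1}^2)/d_i, a_{i+1} = floor((a_0 + m_{i+1})/d_{i+1}):
  m_1 = 1*12 - 0 = 12, d_1 = (162 - 12^2)/1 = 18/1 = 18, a_1 = floor((12 + 12)/18) = 1.
  m_2 = 18*1 - 12 = 6, d_2 = (162 - 6^2)/18 = 126/18 = 7, a_2 = floor((12 + 6)/7) = 2.
  m_3 = 7*2 - 6 = 8, d_3 = (162 - 8^2)/7 = 98/7 = 14, a_3 = floor((12 + 8)/14) = 1.
  m_4 = 14*1 - 8 = 6, d_4 = (162 - 6^2)/14 = 126/14 = 9, a_4 = floor((12 + 6)/9) = 2.
  m_5 = 9*2 - 6 = 12, d_5 = (162 - 12^2)/9 = 18/9 = 2, a_5 = floor((12 + 12)/2) = 12.
  m_6 = 2*12 - 12 = 12, d_6 = (162 - 12^2)/2 = 18/2 = 9, a_6 = floor((12 + 12)/9) = 2.
  m_7 = 9*2 - 12 = 6, d_7 = (162 - 6^2)/9 = 126/9 = 14, a_7 = floor((12 + 6)/14) = 1.
  m_8 = 14*1 - 6 = 8, d_8 = (162 - 8^2)/14 = 98/14 = 7, a_8 = floor((12 + 8)/7) = 2.
  m_9 = 7*2 - 8 = 6, d_9 = (162 - 6^2)/7 = 126/7 = 18, a_9 = floor((12 + 6)/18) = 1.
  m_10 = 18*1 - 6 = 12, d_10 = (162 - 12^2)/18 = 18/18 = 1, a_10 = floor((12 + 12)/1) = 24.
  m_11 = 1*24 - 12 = 12, d_11 = (162 - 12^2)/1 = 18/1 = 18: (m_11, d_11) = (m_1, d_1) = (12, 18), so from here the quotients repeat a_1, ..., a_10; the period length is 10.
So sqrt(162) = [12; (1, 2, 1, 2, 12, 2, 1, 2, 1, 24)] with period length k = 10.
k is even, so the fundamental solution of x^2 - 162y^2 = 1 is (p_{k-1}, q_{k-1}) = (p_9, q_9); compute convergents through index 9.
Convergents (p_i = a_i*p_{i-1} + p_{i-2}, q_i = a_i*q_{i-1} + q_{i-2} with p_{-2}=0, p_{-1}=1, q_{-2}=1, q_{-1}=0):
  i=0: a_0=12, p_0 = 12*1 + 0 = 12, q_0 = 12*0 + 1 = 1.
  i=1: a_1=1, p_1 = 1*12 + 1 = 13, q_1 = 1*1 + 0 = 1.
  i=2: a_2=2, p_2 = 2*13 + 12 = 38, q_2 = 2*1 + 1 = 3.
  i=3: a_3=1, p_3 = 1*38 + 13 = 51, q_3 = 1*3 + 1 = 4.
  i=4: a_4=2, p_4 = 2*51 + 38 = 140, q_4 = 2*4 + 3 = 11.
  i=5: a_5=12, p_5 = 12*140 + 51 = 1731, q_5 = 12*11 + 4 = 136.
  i=6: a_6=2, p_6 = 2*1731 + 140 = 3602, q_6 = 2*136 + 11 = 283.
  i=7: a_7=1, p_7 = 1*3602 + 1731 = 5333, q_7 = 1*283 + 136 = 419.
  i=8: a_8=2, p_8 = 2*5333 + 3602 = 14268, q_8 = 2*419 + 283 = 1121.
  i=9: a_9=1, p_9 = 1*14268 + 5333 = 19601, q_9 = 1*1121 + 419 = 1540.
Check: 19601^2 - 162*1540^2 = 384199201 - 384199200 = 1, so (x, y) = (19601, 1540) solves the equation, and by the theorem it is the least positive solution.

(x, y) = (19601, 1540)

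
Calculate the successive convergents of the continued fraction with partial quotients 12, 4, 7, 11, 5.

12/1, 49/4, 355/29, 3954/323, 20125/1644

Using the convergent recurrence p_i = a_i*p_{i-1} + p_{i-2}, q_i = a_i*q_{i-1} + q_{i-2} with p_{-2}=0, p_{-1}=1, q_{-2}=1, q_{-1}=0:
  i=0: a_0=12, p_0 = 12*1 + 0 = 12, q_0 = 12*0 + 1 = 1.
  i=1: a_1=4, p_1 = 4*12 + 1 = 49, q_1 = 4*1 + 0 = 4.
  i=2: a_2=7, p_2 = 7*49 + 12 = 355, q_2 = 7*4 + 1 = 29.
  i=3: a_3=11, p_3 = 11*355 + 49 = 3954, q_3 = 11*29 + 4 = 323.
  i=4: a_4=5, p_4 = 5*3954 + 355 = 20125, q_4 = 5*323 + 29 = 1644.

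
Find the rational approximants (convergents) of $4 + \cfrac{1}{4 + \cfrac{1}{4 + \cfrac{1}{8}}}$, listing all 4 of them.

Using the convergent recurrence p_i = a_i*p_{i-1} + p_{i-2}, q_i = a_i*q_{i-1} + q_{i-2} with p_{-2}=0, p_{-1}=1, q_{-2}=1, q_{-1}=0:
  i=0: a_0=4, p_0 = 4*1 + 0 = 4, q_0 = 4*0 + 1 = 1.
  i=1: a_1=4, p_1 = 4*4 + 1 = 17, q_1 = 4*1 + 0 = 4.
  i=2: a_2=4, p_2 = 4*17 + 4 = 72, q_2 = 4*4 + 1 = 17.
  i=3: a_3=8, p_3 = 8*72 + 17 = 593, q_3 = 8*17 + 4 = 140.

4/1, 17/4, 72/17, 593/140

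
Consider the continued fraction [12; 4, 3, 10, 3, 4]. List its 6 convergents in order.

12/1, 49/4, 159/13, 1639/134, 5076/415, 21943/1794

Using the convergent recurrence p_i = a_i*p_{i-1} + p_{i-2}, q_i = a_i*q_{i-1} + q_{i-2} with p_{-2}=0, p_{-1}=1, q_{-2}=1, q_{-1}=0:
  i=0: a_0=12, p_0 = 12*1 + 0 = 12, q_0 = 12*0 + 1 = 1.
  i=1: a_1=4, p_1 = 4*12 + 1 = 49, q_1 = 4*1 + 0 = 4.
  i=2: a_2=3, p_2 = 3*49 + 12 = 159, q_2 = 3*4 + 1 = 13.
  i=3: a_3=10, p_3 = 10*159 + 49 = 1639, q_3 = 10*13 + 4 = 134.
  i=4: a_4=3, p_4 = 3*1639 + 159 = 5076, q_4 = 3*134 + 13 = 415.
  i=5: a_5=4, p_5 = 4*5076 + 1639 = 21943, q_5 = 4*415 + 134 = 1794.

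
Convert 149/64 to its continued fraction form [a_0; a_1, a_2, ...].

[2; 3, 21]

Run the Euclidean algorithm on 149 and 64; the successive quotients are the partial quotients a_0, a_1, ... (each step inverts the fractional part left over by the previous one):
  149 = 2*64 + 21, so a_0 = 2.
  64 = 3*21 + 1, so a_1 = 3.
  21 = 21*1 + 0, so a_2 = 21.
The remainder reaches 0 after 3 divisions, so the expansion has 3 partial quotients, read off in order.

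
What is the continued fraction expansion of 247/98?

[2; 1, 1, 11, 1, 3]

Run the Euclidean algorithm on 247 and 98; the successive quotients are the partial quotients a_0, a_1, ... (each step inverts the fractional part left over by the previous one):
  247 = 2*98 + 51, so a_0 = 2.
  98 = 1*51 + 47, so a_1 = 1.
  51 = 1*47 + 4, so a_2 = 1.
  47 = 11*4 + 3, so a_3 = 11.
  4 = 1*3 + 1, so a_4 = 1.
  3 = 3*1 + 0, so a_5 = 3.
The remainder reaches 0 after 6 divisions, so the expansion has 6 partial quotients, read off in order.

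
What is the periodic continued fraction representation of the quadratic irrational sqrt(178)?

Write x_i = (sqrt(178) + m_i)/d_i with (m_0, d_0) = (0, 1). a_0 = floor(sqrt(178)) = 13, since 13^2 = 169 <= 178 < 196 = 14^2.
Iterate m_{i+1} = d_i*a_i - m_i, d_{i+1} = (178 - m_{i+1}^2)/d_i, a_{i+1} = floor((a_0 + m_{i+1})/d_{i+1}):
  m_1 = 1*13 - 0 = 13, d_1 = (178 - 13^2)/1 = 9/1 = 9, a_1 = floor((13 + 13)/9) = 2.
  m_2 = 9*2 - 13 = 5, d_2 = (178 - 5^2)/9 = 153/9 = 17, a_2 = floor((13 + 5)/17) = 1.
  m_3 = 17*1 - 5 = 12, d_3 = (178 - 12^2)/17 = 34/17 = 2, a_3 = floor((13 + 12)/2) = 12.
  m_4 = 2*12 - 12 = 12, d_4 = (178 - 12^2)/2 = 34/2 = 17, a_4 = floor((13 + 12)/17) = 1.
  m_5 = 17*1 - 12 = 5, d_5 = (178 - 5^2)/17 = 153/17 = 9, a_5 = floor((13 + 5)/9) = 2.
  m_6 = 9*2 - 5 = 13, d_6 = (178 - 13^2)/9 = 9/9 = 1, a_6 = floor((13 + 13)/1) = 26.
  m_7 = 1*26 - 13 = 13, d_7 = (178 - 13^2)/1 = 9/1 = 9: (m_7, d_7) = (m_1, d_1) = (13, 9), so from here the quotients repeat a_1, ..., a_6; the period length is 6.
Hence the expansion of sqrt(178) is a_0 = 13 followed by the repeating block 2, 1, 12, 1, 2, 26 (period 6).

[13; (2, 1, 12, 1, 2, 26)]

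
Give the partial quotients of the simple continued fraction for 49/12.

Run the Euclidean algorithm on 49 and 12; the successive quotients are the partial quotients a_0, a_1, ... (each step inverts the fractional part left over by the previous one):
  49 = 4*12 + 1, so a_0 = 4.
  12 = 12*1 + 0, so a_1 = 12.
The remainder reaches 0 after 2 divisions, so the expansion has 2 partial quotients, read off in order.

[4; 12]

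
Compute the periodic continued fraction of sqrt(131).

Write x_i = (sqrt(131) + m_i)/d_i with (m_0, d_0) = (0, 1). a_0 = floor(sqrt(131)) = 11, since 11^2 = 121 <= 131 < 144 = 12^2.
Iterate m_{i+1} = d_i*a_i - m_i, d_{i+1} = (131 - m_{i+1}^2)/d_i, a_{i+1} = floor((a_0 + m_{i+1})/d_{i+1}):
  m_1 = 1*11 - 0 = 11, d_1 = (131 - 11^2)/1 = 10/1 = 10, a_1 = floor((11 + 11)/10) = 2.
  m_2 = 10*2 - 11 = 9, d_2 = (131 - 9^2)/10 = 50/10 = 5, a_2 = floor((11 + 9)/5) = 4.
  m_3 = 5*4 - 9 = 11, d_3 = (131 - 11^2)/5 = 10/5 = 2, a_3 = floor((11 + 11)/2) = 11.
  m_4 = 2*11 - 11 = 11, d_4 = (131 - 11^2)/2 = 10/2 = 5, a_4 = floor((11 + 11)/5) = 4.
  m_5 = 5*4 - 11 = 9, d_5 = (131 - 9^2)/5 = 50/5 = 10, a_5 = floor((11 + 9)/10) = 2.
  m_6 = 10*2 - 9 = 11, d_6 = (131 - 11^2)/10 = 10/10 = 1, a_6 = floor((11 + 11)/1) = 22.
  m_7 = 1*22 - 11 = 11, d_7 = (131 - 11^2)/1 = 10/1 = 10: (m_7, d_7) = (m_1, d_1) = (11, 10), so from here the quotients repeat a_1, ..., a_6; the period length is 6.
Hence the expansion of sqrt(131) is a_0 = 11 followed by the repeating block 2, 4, 11, 4, 2, 22 (period 6).

[11; (2, 4, 11, 4, 2, 22)]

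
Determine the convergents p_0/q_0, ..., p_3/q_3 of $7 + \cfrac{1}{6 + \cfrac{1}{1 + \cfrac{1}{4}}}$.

7/1, 43/6, 50/7, 243/34

Using the convergent recurrence p_i = a_i*p_{i-1} + p_{i-2}, q_i = a_i*q_{i-1} + q_{i-2} with p_{-2}=0, p_{-1}=1, q_{-2}=1, q_{-1}=0:
  i=0: a_0=7, p_0 = 7*1 + 0 = 7, q_0 = 7*0 + 1 = 1.
  i=1: a_1=6, p_1 = 6*7 + 1 = 43, q_1 = 6*1 + 0 = 6.
  i=2: a_2=1, p_2 = 1*43 + 7 = 50, q_2 = 1*6 + 1 = 7.
  i=3: a_3=4, p_3 = 4*50 + 43 = 243, q_3 = 4*7 + 6 = 34.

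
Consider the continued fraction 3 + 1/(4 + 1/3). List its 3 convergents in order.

Using the convergent recurrence p_i = a_i*p_{i-1} + p_{i-2}, q_i = a_i*q_{i-1} + q_{i-2} with p_{-2}=0, p_{-1}=1, q_{-2}=1, q_{-1}=0:
  i=0: a_0=3, p_0 = 3*1 + 0 = 3, q_0 = 3*0 + 1 = 1.
  i=1: a_1=4, p_1 = 4*3 + 1 = 13, q_1 = 4*1 + 0 = 4.
  i=2: a_2=3, p_2 = 3*13 + 3 = 42, q_2 = 3*4 + 1 = 13.

3/1, 13/4, 42/13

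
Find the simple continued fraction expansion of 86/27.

[3; 5, 2, 2]

Run the Euclidean algorithm on 86 and 27; the successive quotients are the partial quotients a_0, a_1, ... (each step inverts the fractional part left over by the previous one):
  86 = 3*27 + 5, so a_0 = 3.
  27 = 5*5 + 2, so a_1 = 5.
  5 = 2*2 + 1, so a_2 = 2.
  2 = 2*1 + 0, so a_3 = 2.
The remainder reaches 0 after 4 divisions, so the expansion has 4 partial quotients, read off in order.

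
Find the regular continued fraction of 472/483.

[0; 1, 42, 1, 10]

Run the Euclidean algorithm on 472 and 483; the successive quotients are the partial quotients a_0, a_1, ... (each step inverts the fractional part left over by the previous one):
  472 = 0*483 + 472, so a_0 = 0.
  483 = 1*472 + 11, so a_1 = 1.
  472 = 42*11 + 10, so a_2 = 42.
  11 = 1*10 + 1, so a_3 = 1.
  10 = 10*1 + 0, so a_4 = 10.
The remainder reaches 0 after 5 divisions, so the expansion has 5 partial quotients, read off in order.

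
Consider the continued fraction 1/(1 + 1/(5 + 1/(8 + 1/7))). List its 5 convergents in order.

0/1, 1/1, 5/6, 41/49, 292/349

Using the convergent recurrence p_i = a_i*p_{i-1} + p_{i-2}, q_i = a_i*q_{i-1} + q_{i-2} with p_{-2}=0, p_{-1}=1, q_{-2}=1, q_{-1}=0:
  i=0: a_0=0, p_0 = 0*1 + 0 = 0, q_0 = 0*0 + 1 = 1.
  i=1: a_1=1, p_1 = 1*0 + 1 = 1, q_1 = 1*1 + 0 = 1.
  i=2: a_2=5, p_2 = 5*1 + 0 = 5, q_2 = 5*1 + 1 = 6.
  i=3: a_3=8, p_3 = 8*5 + 1 = 41, q_3 = 8*6 + 1 = 49.
  i=4: a_4=7, p_4 = 7*41 + 5 = 292, q_4 = 7*49 + 6 = 349.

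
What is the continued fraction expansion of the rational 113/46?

[2; 2, 5, 4]

Run the Euclidean algorithm on 113 and 46; the successive quotients are the partial quotients a_0, a_1, ... (each step inverts the fractional part left over by the previous one):
  113 = 2*46 + 21, so a_0 = 2.
  46 = 2*21 + 4, so a_1 = 2.
  21 = 5*4 + 1, so a_2 = 5.
  4 = 4*1 + 0, so a_3 = 4.
The remainder reaches 0 after 4 divisions, so the expansion has 4 partial quotients, read off in order.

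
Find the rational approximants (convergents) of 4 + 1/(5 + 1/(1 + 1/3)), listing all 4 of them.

4/1, 21/5, 25/6, 96/23

Using the convergent recurrence p_i = a_i*p_{i-1} + p_{i-2}, q_i = a_i*q_{i-1} + q_{i-2} with p_{-2}=0, p_{-1}=1, q_{-2}=1, q_{-1}=0:
  i=0: a_0=4, p_0 = 4*1 + 0 = 4, q_0 = 4*0 + 1 = 1.
  i=1: a_1=5, p_1 = 5*4 + 1 = 21, q_1 = 5*1 + 0 = 5.
  i=2: a_2=1, p_2 = 1*21 + 4 = 25, q_2 = 1*5 + 1 = 6.
  i=3: a_3=3, p_3 = 3*25 + 21 = 96, q_3 = 3*6 + 5 = 23.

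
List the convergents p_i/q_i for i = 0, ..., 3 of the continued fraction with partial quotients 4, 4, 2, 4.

Using the convergent recurrence p_i = a_i*p_{i-1} + p_{i-2}, q_i = a_i*q_{i-1} + q_{i-2} with p_{-2}=0, p_{-1}=1, q_{-2}=1, q_{-1}=0:
  i=0: a_0=4, p_0 = 4*1 + 0 = 4, q_0 = 4*0 + 1 = 1.
  i=1: a_1=4, p_1 = 4*4 + 1 = 17, q_1 = 4*1 + 0 = 4.
  i=2: a_2=2, p_2 = 2*17 + 4 = 38, q_2 = 2*4 + 1 = 9.
  i=3: a_3=4, p_3 = 4*38 + 17 = 169, q_3 = 4*9 + 4 = 40.

4/1, 17/4, 38/9, 169/40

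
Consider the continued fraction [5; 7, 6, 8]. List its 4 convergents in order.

5/1, 36/7, 221/43, 1804/351

Using the convergent recurrence p_i = a_i*p_{i-1} + p_{i-2}, q_i = a_i*q_{i-1} + q_{i-2} with p_{-2}=0, p_{-1}=1, q_{-2}=1, q_{-1}=0:
  i=0: a_0=5, p_0 = 5*1 + 0 = 5, q_0 = 5*0 + 1 = 1.
  i=1: a_1=7, p_1 = 7*5 + 1 = 36, q_1 = 7*1 + 0 = 7.
  i=2: a_2=6, p_2 = 6*36 + 5 = 221, q_2 = 6*7 + 1 = 43.
  i=3: a_3=8, p_3 = 8*221 + 36 = 1804, q_3 = 8*43 + 7 = 351.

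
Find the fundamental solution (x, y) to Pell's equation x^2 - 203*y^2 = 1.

First expand sqrt(203) as a continued fraction. With x_i = (sqrt(203) + m_i)/d_i and (m_0, d_0) = (0, 1): a_0 = floor(sqrt(203)) = 14, since 14^2 = 196 <= 203 < 225 = 15^2.
Iterate m_{i+1} = d_i*a_i - m_i, d_{i+1} = (203 - m_{i+1}^2)/d_i, a_{i+1} = floor((a_0 + m_{i+1})/d_{i+1}):
  m_1 = 1*14 - 0 = 14, d_1 = (203 - 14^2)/1 = 7/1 = 7, a_1 = floor((14 + 14)/7) = 4.
  m_2 = 7*4 - 14 = 14, d_2 = (203 - 14^2)/7 = 7/7 = 1, a_2 = floor((14 + 14)/1) = 28.
  m_3 = 1*28 - 14 = 14, d_3 = (203 - 14^2)/1 = 7/1 = 7: (m_3, d_3) = (m_1, d_1) = (14, 7), so from here the quotients repeat a_1, a_2; the period length is 2.
So sqrt(203) = [14; (4, 28)] with period length k = 2.
k is even, so the fundamental solution of x^2 - 203y^2 = 1 is (p_{k-1}, q_{k-1}) = (p_1, q_1); compute convergents through index 1.
Convergents (p_i = a_i*p_{i-1} + p_{i-2}, q_i = a_i*q_{i-1} + q_{i-2} with p_{-2}=0, p_{-1}=1, q_{-2}=1, q_{-1}=0):
  i=0: a_0=14, p_0 = 14*1 + 0 = 14, q_0 = 14*0 + 1 = 1.
  i=1: a_1=4, p_1 = 4*14 + 1 = 57, q_1 = 4*1 + 0 = 4.
Check: 57^2 - 203*4^2 = 3249 - 3248 = 1, so (x, y) = (57, 4) solves the equation, and by the theorem it is the least positive solution.

(x, y) = (57, 4)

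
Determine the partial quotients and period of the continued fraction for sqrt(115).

[10; (1, 2, 1, 1, 1, 1, 1, 2, 1, 20)]

Write x_i = (sqrt(115) + m_i)/d_i with (m_0, d_0) = (0, 1). a_0 = floor(sqrt(115)) = 10, since 10^2 = 100 <= 115 < 121 = 11^2.
Iterate m_{i+1} = d_i*a_i - m_i, d_{i+1} = (115 - m_{i+1}^2)/d_i, a_{i+1} = floor((a_0 + m_{i+1})/d_{i+1}):
  m_1 = 1*10 - 0 = 10, d_1 = (115 - 10^2)/1 = 15/1 = 15, a_1 = floor((10 + 10)/15) = 1.
  m_2 = 15*1 - 10 = 5, d_2 = (115 - 5^2)/15 = 90/15 = 6, a_2 = floor((10 + 5)/6) = 2.
  m_3 = 6*2 - 5 = 7, d_3 = (115 - 7^2)/6 = 66/6 = 11, a_3 = floor((10 + 7)/11) = 1.
  m_4 = 11*1 - 7 = 4, d_4 = (115 - 4^2)/11 = 99/11 = 9, a_4 = floor((10 + 4)/9) = 1.
  m_5 = 9*1 - 4 = 5, d_5 = (115 - 5^2)/9 = 90/9 = 10, a_5 = floor((10 + 5)/10) = 1.
  m_6 = 10*1 - 5 = 5, d_6 = (115 - 5^2)/10 = 90/10 = 9, a_6 = floor((10 + 5)/9) = 1.
  m_7 = 9*1 - 5 = 4, d_7 = (115 - 4^2)/9 = 99/9 = 11, a_7 = floor((10 + 4)/11) = 1.
  m_8 = 11*1 - 4 = 7, d_8 = (115 - 7^2)/11 = 66/11 = 6, a_8 = floor((10 + 7)/6) = 2.
  m_9 = 6*2 - 7 = 5, d_9 = (115 - 5^2)/6 = 90/6 = 15, a_9 = floor((10 + 5)/15) = 1.
  m_10 = 15*1 - 5 = 10, d_10 = (115 - 10^2)/15 = 15/15 = 1, a_10 = floor((10 + 10)/1) = 20.
  m_11 = 1*20 - 10 = 10, d_11 = (115 - 10^2)/1 = 15/1 = 15: (m_11, d_11) = (m_1, d_1) = (10, 15), so from here the quotients repeat a_1, ..., a_10; the period length is 10.
Hence the expansion of sqrt(115) is a_0 = 10 followed by the repeating block 1, 2, 1, 1, 1, 1, 1, 2, 1, 20 (period 10).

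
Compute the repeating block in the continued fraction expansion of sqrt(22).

Write x_i = (sqrt(22) + m_i)/d_i with (m_0, d_0) = (0, 1). a_0 = floor(sqrt(22)) = 4, since 4^2 = 16 <= 22 < 25 = 5^2.
Iterate m_{i+1} = d_i*a_i - m_i, d_{i+1} = (22 - m_{i+1}^2)/d_i, a_{i+1} = floor((a_0 + m_{i+1})/d_{i+1}):
  m_1 = 1*4 - 0 = 4, d_1 = (22 - 4^2)/1 = 6/1 = 6, a_1 = floor((4 + 4)/6) = 1.
  m_2 = 6*1 - 4 = 2, d_2 = (22 - 2^2)/6 = 18/6 = 3, a_2 = floor((4 + 2)/3) = 2.
  m_3 = 3*2 - 2 = 4, d_3 = (22 - 4^2)/3 = 6/3 = 2, a_3 = floor((4 + 4)/2) = 4.
  m_4 = 2*4 - 4 = 4, d_4 = (22 - 4^2)/2 = 6/2 = 3, a_4 = floor((4 + 4)/3) = 2.
  m_5 = 3*2 - 4 = 2, d_5 = (22 - 2^2)/3 = 18/3 = 6, a_5 = floor((4 + 2)/6) = 1.
  m_6 = 6*1 - 2 = 4, d_6 = (22 - 4^2)/6 = 6/6 = 1, a_6 = floor((4 + 4)/1) = 8.
  m_7 = 1*8 - 4 = 4, d_7 = (22 - 4^2)/1 = 6/1 = 6: (m_7, d_7) = (m_1, d_1) = (4, 6), so from here the quotients repeat a_1, ..., a_6; the period length is 6.
Hence the expansion of sqrt(22) is a_0 = 4 followed by the repeating block 1, 2, 4, 2, 1, 8 (period 6).

[4; (1, 2, 4, 2, 1, 8)]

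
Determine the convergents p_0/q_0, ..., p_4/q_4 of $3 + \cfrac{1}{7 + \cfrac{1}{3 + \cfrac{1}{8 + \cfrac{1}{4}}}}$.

3/1, 22/7, 69/22, 574/183, 2365/754

Using the convergent recurrence p_i = a_i*p_{i-1} + p_{i-2}, q_i = a_i*q_{i-1} + q_{i-2} with p_{-2}=0, p_{-1}=1, q_{-2}=1, q_{-1}=0:
  i=0: a_0=3, p_0 = 3*1 + 0 = 3, q_0 = 3*0 + 1 = 1.
  i=1: a_1=7, p_1 = 7*3 + 1 = 22, q_1 = 7*1 + 0 = 7.
  i=2: a_2=3, p_2 = 3*22 + 3 = 69, q_2 = 3*7 + 1 = 22.
  i=3: a_3=8, p_3 = 8*69 + 22 = 574, q_3 = 8*22 + 7 = 183.
  i=4: a_4=4, p_4 = 4*574 + 69 = 2365, q_4 = 4*183 + 22 = 754.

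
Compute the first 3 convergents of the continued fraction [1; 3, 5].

Using the convergent recurrence p_i = a_i*p_{i-1} + p_{i-2}, q_i = a_i*q_{i-1} + q_{i-2} with p_{-2}=0, p_{-1}=1, q_{-2}=1, q_{-1}=0:
  i=0: a_0=1, p_0 = 1*1 + 0 = 1, q_0 = 1*0 + 1 = 1.
  i=1: a_1=3, p_1 = 3*1 + 1 = 4, q_1 = 3*1 + 0 = 3.
  i=2: a_2=5, p_2 = 5*4 + 1 = 21, q_2 = 5*3 + 1 = 16.

1/1, 4/3, 21/16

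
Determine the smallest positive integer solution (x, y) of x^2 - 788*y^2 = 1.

First expand sqrt(788) as a continued fraction. With x_i = (sqrt(788) + m_i)/d_i and (m_0, d_0) = (0, 1): a_0 = floor(sqrt(788)) = 28, since 28^2 = 784 <= 788 < 841 = 29^2.
Iterate m_{i+1} = d_i*a_i - m_i, d_{i+1} = (788 - m_{i+1}^2)/d_i, a_{i+1} = floor((a_0 + m_{i+1})/d_{i+1}):
  m_1 = 1*28 - 0 = 28, d_1 = (788 - 28^2)/1 = 4/1 = 4, a_1 = floor((28 + 28)/4) = 14.
  m_2 = 4*14 - 28 = 28, d_2 = (788 - 28^2)/4 = 4/4 = 1, a_2 = floor((28 + 28)/1) = 56.
  m_3 = 1*56 - 28 = 28, d_3 = (788 - 28^2)/1 = 4/1 = 4: (m_3, d_3) = (m_1, d_1) = (28, 4), so from here the quotients repeat a_1, a_2; the period length is 2.
So sqrt(788) = [28; (14, 56)] with period length k = 2.
k is even, so the fundamental solution of x^2 - 788y^2 = 1 is (p_{k-1}, q_{k-1}) = (p_1, q_1); compute convergents through index 1.
Convergents (p_i = a_i*p_{i-1} + p_{i-2}, q_i = a_i*q_{i-1} + q_{i-2} with p_{-2}=0, p_{-1}=1, q_{-2}=1, q_{-1}=0):
  i=0: a_0=28, p_0 = 28*1 + 0 = 28, q_0 = 28*0 + 1 = 1.
  i=1: a_1=14, p_1 = 14*28 + 1 = 393, q_1 = 14*1 + 0 = 14.
Check: 393^2 - 788*14^2 = 154449 - 154448 = 1, so (x, y) = (393, 14) solves the equation, and by the theorem it is the least positive solution.

(x, y) = (393, 14)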